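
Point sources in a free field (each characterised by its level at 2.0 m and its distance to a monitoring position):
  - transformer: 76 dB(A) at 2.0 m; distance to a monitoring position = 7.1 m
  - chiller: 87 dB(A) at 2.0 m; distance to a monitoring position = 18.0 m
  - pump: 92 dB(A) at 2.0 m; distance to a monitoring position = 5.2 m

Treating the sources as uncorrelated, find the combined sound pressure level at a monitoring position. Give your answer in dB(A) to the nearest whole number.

First find each source's level at the receiver (point-source: −20·log₁₀(r/r_ref)), then combine on an intensity basis.
transformer: 76 − 20·log₁₀(7.1/2.0) = 76 − 11.00 = 65.00 dB(A).
chiller: 87 − 20·log₁₀(18.0/2.0) = 87 − 19.08 = 67.92 dB(A).
pump: 92 − 20·log₁₀(5.2/2.0) = 92 − 8.30 = 83.70 dB(A).
Σ 10^(L/10) = 2.438e+08 → L_total = 10·log₁₀(2.438e+08) = 83.87 dB(A).

84 dB(A)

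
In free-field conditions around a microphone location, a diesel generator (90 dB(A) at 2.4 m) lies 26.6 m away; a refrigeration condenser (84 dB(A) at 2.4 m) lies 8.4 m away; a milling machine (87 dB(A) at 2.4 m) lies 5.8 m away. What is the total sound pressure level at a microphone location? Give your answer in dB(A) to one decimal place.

80.6 dB(A)

Propagate each source to the receiver with L = L_ref − 20·log₁₀(r/r_ref), then add intensities.
diesel generator: 90 − 20·log₁₀(26.6/2.4) = 90 − 20.89 = 69.11 dB(A).
refrigeration condenser: 84 − 20·log₁₀(8.4/2.4) = 84 − 10.88 = 73.12 dB(A).
milling machine: 87 − 20·log₁₀(5.8/2.4) = 87 − 7.66 = 79.34 dB(A).
Σ 10^(L/10) = 1.145e+08 → L_total = 10·log₁₀(1.145e+08) = 80.59 dB(A).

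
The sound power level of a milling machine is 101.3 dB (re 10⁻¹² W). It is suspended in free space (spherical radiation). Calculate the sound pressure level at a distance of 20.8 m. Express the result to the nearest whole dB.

64 dB

L_p = L_w − 10·log₁₀(4π·r²) with r = 20.8 m.
4π·r² = 5437 m², 10·log₁₀ of that is 37.353 dB.
L_p = 101.3 − 37.353 = 63.95 dB.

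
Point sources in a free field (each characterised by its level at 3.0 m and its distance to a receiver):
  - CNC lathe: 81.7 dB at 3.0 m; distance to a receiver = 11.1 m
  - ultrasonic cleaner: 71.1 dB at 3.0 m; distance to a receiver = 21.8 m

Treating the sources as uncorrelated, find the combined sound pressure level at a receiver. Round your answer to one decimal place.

Apply inverse-square spreading to bring every level to the receiver, then sum 10^(L/10).
CNC lathe: 81.7 − 20·log₁₀(11.1/3.0) = 81.7 − 11.36 = 70.34 dB.
ultrasonic cleaner: 71.1 − 20·log₁₀(21.8/3.0) = 71.1 − 17.23 = 53.87 dB.
Σ 10^(L/10) = 1.105e+07 → L_total = 10·log₁₀(1.105e+07) = 70.43 dB.

70.4 dB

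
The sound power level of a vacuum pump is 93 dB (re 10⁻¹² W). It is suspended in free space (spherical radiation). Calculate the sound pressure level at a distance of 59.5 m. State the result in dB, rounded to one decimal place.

L_p = L_w − 10·log₁₀(4π·r²) with r = 59.5 m.
4π·r² = 4.449e+04 m², 10·log₁₀ of that is 46.482 dB.
L_p = 93 − 46.482 = 46.52 dB.

46.5 dB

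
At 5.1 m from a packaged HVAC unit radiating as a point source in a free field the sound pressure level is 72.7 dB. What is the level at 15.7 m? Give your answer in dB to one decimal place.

Spherical spreading from a point source gives a 20·log₁₀(r₂/r₁) drop.
L₂ = 72.7 − 20·log₁₀(15.7/5.1) = 72.7 − 9.767 = 62.93 dB.

62.9 dB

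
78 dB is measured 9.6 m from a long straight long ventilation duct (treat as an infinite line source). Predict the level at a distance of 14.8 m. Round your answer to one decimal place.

Cylindrical spreading from a line source gives a 10·log₁₀(r₂/r₁) drop.
L₂ = 78 − 10·log₁₀(14.8/9.6) = 78 − 1.880 = 76.12 dB.

76.1 dB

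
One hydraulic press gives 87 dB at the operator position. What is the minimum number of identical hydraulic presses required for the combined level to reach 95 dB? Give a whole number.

7

N identical sources give L₁ + 10·log₁₀ N, so require 10·log₁₀ N ≥ 95 − 87 = 8.0 dB.
N ≥ 10^(8.0/10) = 6.310, so N = 7.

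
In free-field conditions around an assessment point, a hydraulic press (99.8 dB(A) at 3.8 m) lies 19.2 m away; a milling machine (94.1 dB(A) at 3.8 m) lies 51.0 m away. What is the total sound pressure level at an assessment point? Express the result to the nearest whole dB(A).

86 dB(A)

Propagate each source to the receiver with L = L_ref − 20·log₁₀(r/r_ref), then add intensities.
hydraulic press: 99.8 − 20·log₁₀(19.2/3.8) = 99.8 − 14.07 = 85.73 dB(A).
milling machine: 94.1 − 20·log₁₀(51.0/3.8) = 94.1 − 22.56 = 71.54 dB(A).
Σ 10^(L/10) = 3.884e+08 → L_total = 10·log₁₀(3.884e+08) = 85.89 dB(A).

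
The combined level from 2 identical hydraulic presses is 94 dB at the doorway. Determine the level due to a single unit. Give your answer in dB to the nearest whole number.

Dividing the total intensity by 2 lowers the level by 10·log₁₀ 2 = 3.010 dB: L₁ = 94 − 3.010.

91 dB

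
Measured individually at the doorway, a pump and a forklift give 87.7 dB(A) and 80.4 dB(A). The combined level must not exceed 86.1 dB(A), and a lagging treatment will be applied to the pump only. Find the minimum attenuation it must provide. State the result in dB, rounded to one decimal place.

Everything except the pump sums to 10^(80.4/10) = 1.096e+08 in linear terms, 80.40 dB(A).
The limit corresponds to 10^(86.1/10) = 4.074e+08; subtracting the fixed part leaves 2.977e+08 for the pump, i.e. 84.74 dB(A).
So the pump must be reduced from 87.7 to 84.74 dB(A): IL = 2.96 dB.

3.0 dB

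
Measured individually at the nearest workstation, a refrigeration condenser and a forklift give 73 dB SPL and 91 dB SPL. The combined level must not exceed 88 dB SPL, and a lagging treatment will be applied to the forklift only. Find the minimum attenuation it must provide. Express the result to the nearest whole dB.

Fixed contribution from the other source: Σ 10^(L/10) = 10^(73/10) = 1.995e+07 (73.00 dB SPL).
The limit corresponds to 10^(88/10) = 6.310e+08; subtracting the fixed part leaves 6.110e+08 for the forklift, i.e. 87.86 dB SPL.
So the forklift must be reduced from 91 to 87.86 dB SPL: IL = 3.14 dB.

3 dB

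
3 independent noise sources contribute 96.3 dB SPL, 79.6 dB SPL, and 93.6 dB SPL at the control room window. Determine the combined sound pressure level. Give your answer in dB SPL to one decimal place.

For uncorrelated sources the intensities add, so convert each level to linear form, sum, and take 10·log₁₀ of the total.
Σ 10^(L/10) = 10^(96.3/10) + 10^(79.6/10) + 10^(93.6/10) = 6.648e+09.
L_total = 10·log₁₀(6.648e+09) = 98.23 dB SPL.

98.2 dB SPL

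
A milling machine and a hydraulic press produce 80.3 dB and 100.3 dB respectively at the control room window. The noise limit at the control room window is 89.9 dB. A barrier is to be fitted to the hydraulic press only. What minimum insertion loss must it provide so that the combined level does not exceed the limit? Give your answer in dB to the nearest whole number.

11 dB

Everything except the hydraulic press sums to 10^(80.3/10) = 1.072e+08 in linear terms, 80.30 dB.
To meet 89.9 dB overall, the treated hydraulic press may contribute at most 10^(89.9/10) − 1.072e+08 = 8.701e+08, i.e. 89.40 dB.
Required insertion loss = 100.3 − 89.40 = 10.90 dB.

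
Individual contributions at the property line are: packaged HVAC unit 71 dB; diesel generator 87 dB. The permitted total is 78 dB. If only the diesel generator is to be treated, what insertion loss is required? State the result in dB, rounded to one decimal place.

Everything except the diesel generator sums to 10^(71/10) = 1.259e+07 in linear terms, 71.00 dB.
To meet 78 dB overall, the treated diesel generator may contribute at most 10^(78/10) − 1.259e+07 = 5.051e+07, i.e. 77.03 dB.
So the diesel generator must be reduced from 87 to 77.03 dB: IL = 9.97 dB.

10.0 dB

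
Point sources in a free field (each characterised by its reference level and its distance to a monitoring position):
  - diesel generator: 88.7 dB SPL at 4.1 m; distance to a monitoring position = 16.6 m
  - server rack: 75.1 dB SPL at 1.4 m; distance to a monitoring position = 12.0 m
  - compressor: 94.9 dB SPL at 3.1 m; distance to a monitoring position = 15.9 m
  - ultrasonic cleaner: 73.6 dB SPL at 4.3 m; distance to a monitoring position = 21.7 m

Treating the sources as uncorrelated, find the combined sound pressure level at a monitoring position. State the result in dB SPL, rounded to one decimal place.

Propagate each source to the receiver with L = L_ref − 20·log₁₀(r/r_ref), then add intensities.
diesel generator: 88.7 − 20·log₁₀(16.6/4.1) = 88.7 − 12.15 = 76.55 dB SPL.
server rack: 75.1 − 20·log₁₀(12.0/1.4) = 75.1 − 18.66 = 56.44 dB SPL.
compressor: 94.9 − 20·log₁₀(15.9/3.1) = 94.9 − 14.20 = 80.70 dB SPL.
ultrasonic cleaner: 73.6 − 20·log₁₀(21.7/4.3) = 73.6 − 14.06 = 59.54 dB SPL.
Σ 10^(L/10) = 1.640e+08 → L_total = 10·log₁₀(1.640e+08) = 82.15 dB SPL.

82.1 dB SPL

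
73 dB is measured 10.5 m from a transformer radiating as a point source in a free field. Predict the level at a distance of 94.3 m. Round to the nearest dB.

Spherical spreading from a point source gives a 20·log₁₀(r₂/r₁) drop.
L₂ = 73 − 20·log₁₀(94.3/10.5) = 73 − 19.066 = 53.93 dB.

54 dB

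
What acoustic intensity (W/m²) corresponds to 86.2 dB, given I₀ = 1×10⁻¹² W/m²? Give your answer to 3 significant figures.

I = I₀·10^(L/10) = 10⁻¹² × 10^(86.2/10) = 10^(-3.380).

0.000417 W/m²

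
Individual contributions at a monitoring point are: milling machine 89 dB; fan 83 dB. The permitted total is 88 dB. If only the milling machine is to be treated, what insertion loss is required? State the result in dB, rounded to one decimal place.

The untreated sources together contribute 10^(83/10) = 1.995e+08, i.e. 83.00 dB.
The limit corresponds to 10^(88/10) = 6.310e+08; subtracting the fixed part leaves 4.314e+08 for the milling machine, i.e. 86.35 dB.
So the milling machine must be reduced from 89 to 86.35 dB: IL = 2.65 dB.

2.7 dB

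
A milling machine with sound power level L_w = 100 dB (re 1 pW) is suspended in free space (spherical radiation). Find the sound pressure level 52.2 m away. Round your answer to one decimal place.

54.7 dB

Free-field spherical radiation: L_p = L_w − 10·log₁₀(4π·r²), r = 52.2 m.
4π·r² = 3.424e+04 m², 10·log₁₀ of that is 45.346 dB.
L_p = 100 − 45.346 = 54.65 dB.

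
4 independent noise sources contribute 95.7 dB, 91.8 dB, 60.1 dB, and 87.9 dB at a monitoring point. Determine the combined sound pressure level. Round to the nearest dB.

98 dB

For uncorrelated sources the intensities add, so convert each level to linear form, sum, and take 10·log₁₀ of the total.
Σ 10^(L/10) = 10^(95.7/10) + 10^(91.8/10) + 10^(60.1/10) + 10^(87.9/10) = 5.847e+09.
L_total = 10·log₁₀(5.847e+09) = 97.67 dB.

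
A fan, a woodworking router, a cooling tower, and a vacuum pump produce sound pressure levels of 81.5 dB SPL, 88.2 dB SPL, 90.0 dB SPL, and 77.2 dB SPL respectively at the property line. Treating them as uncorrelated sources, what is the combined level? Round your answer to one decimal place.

92.7 dB SPL

For uncorrelated sources the intensities add, so convert each level to linear form, sum, and take 10·log₁₀ of the total.
Σ 10^(L/10) = 10^(81.5/10) + 10^(88.2/10) + 10^(90.0/10) + 10^(77.2/10) = 1.854e+09.
L_total = 10·log₁₀(1.854e+09) = 92.68 dB SPL.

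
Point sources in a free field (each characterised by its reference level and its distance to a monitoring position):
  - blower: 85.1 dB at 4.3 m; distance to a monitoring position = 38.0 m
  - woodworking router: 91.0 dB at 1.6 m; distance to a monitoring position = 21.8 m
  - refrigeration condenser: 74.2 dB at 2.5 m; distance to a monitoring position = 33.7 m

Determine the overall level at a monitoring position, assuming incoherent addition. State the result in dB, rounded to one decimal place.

Propagate each source to the receiver with L = L_ref − 20·log₁₀(r/r_ref), then add intensities.
blower: 85.1 − 20·log₁₀(38.0/4.3) = 85.1 − 18.93 = 66.17 dB.
woodworking router: 91.0 − 20·log₁₀(21.8/1.6) = 91.0 − 22.69 = 68.31 dB.
refrigeration condenser: 74.2 − 20·log₁₀(33.7/2.5) = 74.2 − 22.59 = 51.61 dB.
Σ 10^(L/10) = 1.107e+07 → L_total = 10·log₁₀(1.107e+07) = 70.44 dB.

70.4 dB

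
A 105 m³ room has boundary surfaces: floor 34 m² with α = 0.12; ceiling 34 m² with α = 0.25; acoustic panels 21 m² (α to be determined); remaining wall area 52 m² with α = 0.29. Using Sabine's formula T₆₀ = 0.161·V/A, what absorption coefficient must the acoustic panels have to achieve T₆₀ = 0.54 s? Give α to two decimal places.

A = 0.161·V/T₆₀ = 0.161·105/0.54 = 31.31 m² sabins.
Absorption from the other surfaces = 34·0.12 + 34·0.25 + 52·0.29 = 27.66 m², so the acoustic panels must supply 3.65 m² over 21 m².
α = 3.65/21 = 0.174.

0.17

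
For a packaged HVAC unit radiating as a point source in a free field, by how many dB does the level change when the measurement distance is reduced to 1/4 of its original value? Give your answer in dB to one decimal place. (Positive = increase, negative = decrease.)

+12.0 dB

A point source loses 6 dB per doubling of distance; generally ΔL = −20·log₁₀(r₂/r₁).
ΔL = −20·log₁₀(0.25) = +12.04 dB.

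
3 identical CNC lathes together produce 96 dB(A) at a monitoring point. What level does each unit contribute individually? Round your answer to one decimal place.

91.2 dB(A)

Dividing the total intensity by 3 lowers the level by 10·log₁₀ 3 = 4.771 dB: L₁ = 96 − 4.771.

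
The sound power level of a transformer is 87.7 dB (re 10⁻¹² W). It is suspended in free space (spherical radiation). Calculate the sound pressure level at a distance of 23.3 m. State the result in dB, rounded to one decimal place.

Free-field spherical radiation: L_p = L_w − 10·log₁₀(4π·r²), r = 23.3 m.
4π·r² = 6822 m², 10·log₁₀ of that is 38.339 dB.
L_p = 87.7 − 38.339 = 49.36 dB.

49.4 dB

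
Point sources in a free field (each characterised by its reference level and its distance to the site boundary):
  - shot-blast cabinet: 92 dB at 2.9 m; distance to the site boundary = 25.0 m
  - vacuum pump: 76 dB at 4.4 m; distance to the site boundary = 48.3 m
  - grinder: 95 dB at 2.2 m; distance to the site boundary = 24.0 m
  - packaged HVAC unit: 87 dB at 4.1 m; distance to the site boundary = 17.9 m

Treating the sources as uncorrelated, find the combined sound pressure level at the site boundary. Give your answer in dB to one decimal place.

First find each source's level at the receiver (point-source: −20·log₁₀(r/r_ref)), then combine on an intensity basis.
shot-blast cabinet: 92 − 20·log₁₀(25.0/2.9) = 92 − 18.71 = 73.29 dB.
vacuum pump: 76 − 20·log₁₀(48.3/4.4) = 76 − 20.81 = 55.19 dB.
grinder: 95 − 20·log₁₀(24.0/2.2) = 95 − 20.76 = 74.24 dB.
packaged HVAC unit: 87 − 20·log₁₀(17.9/4.1) = 87 − 12.80 = 74.20 dB.
Σ 10^(L/10) = 7.452e+07 → L_total = 10·log₁₀(7.452e+07) = 78.72 dB.

78.7 dB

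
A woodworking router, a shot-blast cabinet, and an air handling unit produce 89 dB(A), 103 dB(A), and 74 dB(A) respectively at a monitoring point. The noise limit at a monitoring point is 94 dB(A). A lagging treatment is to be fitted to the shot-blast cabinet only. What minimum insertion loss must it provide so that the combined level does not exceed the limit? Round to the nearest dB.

11 dB

Fixed contribution from the other sources: Σ 10^(L/10) = 10^(89/10) + 10^(74/10) = 8.194e+08 (89.14 dB(A)).
The limit corresponds to 10^(94/10) = 2.512e+09; subtracting the fixed part leaves 1.692e+09 for the shot-blast cabinet, i.e. 92.29 dB(A).
So the shot-blast cabinet must be reduced from 103 to 92.29 dB(A): IL = 10.71 dB.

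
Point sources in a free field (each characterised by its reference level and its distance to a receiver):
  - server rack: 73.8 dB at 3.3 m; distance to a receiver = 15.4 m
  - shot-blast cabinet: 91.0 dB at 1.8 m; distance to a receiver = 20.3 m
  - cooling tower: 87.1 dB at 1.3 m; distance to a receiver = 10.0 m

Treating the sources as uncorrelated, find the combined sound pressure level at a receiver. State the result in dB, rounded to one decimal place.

Apply inverse-square spreading to bring every level to the receiver, then sum 10^(L/10).
server rack: 73.8 − 20·log₁₀(15.4/3.3) = 73.8 − 13.38 = 60.42 dB.
shot-blast cabinet: 91.0 − 20·log₁₀(20.3/1.8) = 91.0 − 21.04 = 69.96 dB.
cooling tower: 87.1 − 20·log₁₀(10.0/1.3) = 87.1 − 17.72 = 69.38 dB.
Σ 10^(L/10) = 1.967e+07 → L_total = 10·log₁₀(1.967e+07) = 72.94 dB.

72.9 dB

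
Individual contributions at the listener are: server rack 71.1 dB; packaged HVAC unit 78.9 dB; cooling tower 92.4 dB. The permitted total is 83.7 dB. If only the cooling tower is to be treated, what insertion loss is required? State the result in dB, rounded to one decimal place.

Everything except the cooling tower sums to 10^(71.1/10) + 10^(78.9/10) = 9.051e+07 in linear terms, 79.57 dB.
To meet 83.7 dB overall, the treated cooling tower may contribute at most 10^(83.7/10) − 9.051e+07 = 1.439e+08, i.e. 81.58 dB.
Required insertion loss = 92.4 − 81.58 = 10.82 dB.

10.8 dB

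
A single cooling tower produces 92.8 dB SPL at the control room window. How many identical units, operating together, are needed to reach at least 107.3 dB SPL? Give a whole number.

Need L₁ + 10·log₁₀ N ≥ 107.3, i.e. log₁₀ N ≥ 1.45.
N ≥ 10^(14.5/10) = 28.184, so N = 29.

29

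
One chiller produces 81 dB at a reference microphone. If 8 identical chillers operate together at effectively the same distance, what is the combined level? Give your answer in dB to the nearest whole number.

90 dB

With 8 equal, uncorrelated contributions the intensity is 8× that of one unit, giving a rise of 10·log₁₀ 8.
L_total = 81 + 10·log₁₀(8) = 81 + 9.031 = 90.03 dB.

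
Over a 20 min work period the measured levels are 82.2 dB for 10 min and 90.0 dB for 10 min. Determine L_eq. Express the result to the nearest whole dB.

The energy average is taken in the linear domain: L_eq = 10·log₁₀[(Σ tᵢ·10^(Lᵢ/10))/T], T = 20 min.
Σ tᵢ·10^(Lᵢ/10) = 10·10^(82.2/10) + 10·10^(90.0/10) = 1.166e+10.
L_eq = 10·log₁₀(1.166e+10/20) = 87.66 dB.

88 dB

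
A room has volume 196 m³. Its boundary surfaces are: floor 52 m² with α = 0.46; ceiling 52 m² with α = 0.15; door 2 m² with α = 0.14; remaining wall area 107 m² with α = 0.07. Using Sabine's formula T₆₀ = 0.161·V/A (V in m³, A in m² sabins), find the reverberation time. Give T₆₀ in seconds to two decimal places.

Summing Sᵢαᵢ: 52·0.46 + 52·0.15 + 2·0.14 + 107·0.07 = 39.49 m².
T₆₀ = 0.161·V/A = 0.161·196/39.49 = 0.799 s.

0.80 s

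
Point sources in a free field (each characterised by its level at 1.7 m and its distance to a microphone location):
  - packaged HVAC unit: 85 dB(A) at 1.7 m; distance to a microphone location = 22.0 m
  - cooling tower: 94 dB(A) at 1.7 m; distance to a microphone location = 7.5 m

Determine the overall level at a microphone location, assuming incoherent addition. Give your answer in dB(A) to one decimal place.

81.2 dB(A)

Apply inverse-square spreading to bring every level to the receiver, then sum 10^(L/10).
packaged HVAC unit: 85 − 20·log₁₀(22.0/1.7) = 85 − 22.24 = 62.76 dB(A).
cooling tower: 94 − 20·log₁₀(7.5/1.7) = 94 − 12.89 = 81.11 dB(A).
Σ 10^(L/10) = 1.309e+08 → L_total = 10·log₁₀(1.309e+08) = 81.17 dB(A).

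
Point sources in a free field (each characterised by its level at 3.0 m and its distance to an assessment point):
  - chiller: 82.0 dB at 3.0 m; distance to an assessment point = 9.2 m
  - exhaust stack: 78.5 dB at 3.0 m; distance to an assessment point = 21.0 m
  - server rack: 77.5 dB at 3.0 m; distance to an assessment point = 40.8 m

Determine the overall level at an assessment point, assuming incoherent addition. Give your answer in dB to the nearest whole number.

Propagate each source to the receiver with L = L_ref − 20·log₁₀(r/r_ref), then add intensities.
chiller: 82.0 − 20·log₁₀(9.2/3.0) = 82.0 − 9.73 = 72.27 dB.
exhaust stack: 78.5 − 20·log₁₀(21.0/3.0) = 78.5 − 16.90 = 61.60 dB.
server rack: 77.5 − 20·log₁₀(40.8/3.0) = 77.5 − 22.67 = 54.83 dB.
Σ 10^(L/10) = 1.860e+07 → L_total = 10·log₁₀(1.860e+07) = 72.70 dB.

73 dB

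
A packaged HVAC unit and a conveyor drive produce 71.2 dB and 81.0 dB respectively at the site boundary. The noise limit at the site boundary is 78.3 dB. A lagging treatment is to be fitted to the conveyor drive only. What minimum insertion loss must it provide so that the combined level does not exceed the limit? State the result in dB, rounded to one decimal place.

3.6 dB

Everything except the conveyor drive sums to 10^(71.2/10) = 1.318e+07 in linear terms, 71.20 dB.
To meet 78.3 dB overall, the treated conveyor drive may contribute at most 10^(78.3/10) − 1.318e+07 = 5.443e+07, i.e. 77.36 dB.
Required insertion loss = 81.0 − 77.36 = 3.64 dB.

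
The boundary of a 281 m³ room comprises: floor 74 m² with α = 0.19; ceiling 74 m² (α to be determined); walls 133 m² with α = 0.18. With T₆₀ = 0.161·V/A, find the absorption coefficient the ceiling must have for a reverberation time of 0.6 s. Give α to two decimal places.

0.51

From T₆₀ = 0.161·V/A, the target T₆₀ = 0.6 s needs A = 0.161·281/0.6 = 75.40 m².
Absorption from the other surfaces = 74·0.19 + 133·0.18 = 38.00 m², so the ceiling must supply 37.40 m² over 74 m².
α = 37.40/74 = 0.505.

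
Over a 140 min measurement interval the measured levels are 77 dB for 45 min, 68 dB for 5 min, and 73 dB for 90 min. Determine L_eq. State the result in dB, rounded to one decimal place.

Weight each interval's intensity by its duration and average over T = 140 min:
Σ tᵢ·10^(Lᵢ/10) = 45·10^(77/10) + 5·10^(68/10) + 90·10^(73/10) = 4.083e+09.
L_eq = 10·log₁₀(4.083e+09/140) = 74.65 dB.

74.6 dB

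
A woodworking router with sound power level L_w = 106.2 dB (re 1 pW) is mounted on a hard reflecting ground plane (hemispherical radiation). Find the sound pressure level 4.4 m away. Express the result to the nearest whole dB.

85 dB

Free-field hemispherical radiation: L_p = L_w − 10·log₁₀(2π·r²), r = 4.4 m.
2π·r² = 121.6 m², 10·log₁₀ of that is 20.851 dB.
L_p = 106.2 − 20.851 = 85.35 dB.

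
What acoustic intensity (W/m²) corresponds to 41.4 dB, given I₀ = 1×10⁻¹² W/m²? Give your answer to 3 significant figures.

L = 10·log₁₀(I/I₀) ⇒ I = I₀·10^(L/10) = 10⁻¹² × 10^4.14.

1.38e-08 W/m²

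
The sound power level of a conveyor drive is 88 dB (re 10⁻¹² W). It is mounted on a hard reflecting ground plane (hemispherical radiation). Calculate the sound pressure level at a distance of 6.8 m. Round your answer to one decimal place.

63.4 dB

The power spreads over a hemisphere of area 2π·r², so L_p = L_w − 10·log₁₀(2π·r²).
2π·r² = 290.5 m², 10·log₁₀ of that is 24.632 dB.
L_p = 88 − 24.632 = 63.37 dB.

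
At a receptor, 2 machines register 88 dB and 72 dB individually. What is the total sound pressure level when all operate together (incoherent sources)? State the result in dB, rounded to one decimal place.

Incoherent sources combine by intensity addition: L_total = 10·log₁₀(Σ 10^(L_i/10)).
Σ 10^(L/10) = 10^(88/10) + 10^(72/10) = 6.468e+08.
L_total = 10·log₁₀(6.468e+08) = 88.11 dB.

88.1 dB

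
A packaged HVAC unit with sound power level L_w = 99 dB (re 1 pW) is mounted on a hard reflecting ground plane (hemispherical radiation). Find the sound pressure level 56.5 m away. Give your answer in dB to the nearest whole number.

56 dB

Free-field hemispherical radiation: L_p = L_w − 10·log₁₀(2π·r²), r = 56.5 m.
2π·r² = 2.006e+04 m², 10·log₁₀ of that is 43.023 dB.
L_p = 99 − 43.023 = 55.98 dB.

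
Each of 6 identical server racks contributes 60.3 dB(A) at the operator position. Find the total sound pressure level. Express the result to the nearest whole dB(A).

With 6 equal, uncorrelated contributions the intensity is 6× that of one unit, giving a rise of 10·log₁₀ 6.
L_total = 60.3 + 10·log₁₀(6) = 60.3 + 7.782 = 68.08 dB(A).

68 dB(A)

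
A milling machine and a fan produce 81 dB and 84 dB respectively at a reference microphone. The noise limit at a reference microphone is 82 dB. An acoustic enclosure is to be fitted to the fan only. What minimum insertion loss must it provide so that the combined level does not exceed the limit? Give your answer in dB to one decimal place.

The untreated sources together contribute 10^(81/10) = 1.259e+08, i.e. 81.00 dB.
The limit corresponds to 10^(82/10) = 1.585e+08; subtracting the fixed part leaves 3.260e+07 for the fan, i.e. 75.13 dB.
So the fan must be reduced from 84 to 75.13 dB: IL = 8.87 dB.

8.9 dB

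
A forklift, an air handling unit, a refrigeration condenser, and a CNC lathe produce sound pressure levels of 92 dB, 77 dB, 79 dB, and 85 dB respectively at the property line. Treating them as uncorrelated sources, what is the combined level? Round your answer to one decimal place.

93.1 dB

For uncorrelated sources the intensities add, so convert each level to linear form, sum, and take 10·log₁₀ of the total.
Σ 10^(L/10) = 10^(92/10) + 10^(77/10) + 10^(79/10) + 10^(85/10) = 2.031e+09.
L_total = 10·log₁₀(2.031e+09) = 93.08 dB.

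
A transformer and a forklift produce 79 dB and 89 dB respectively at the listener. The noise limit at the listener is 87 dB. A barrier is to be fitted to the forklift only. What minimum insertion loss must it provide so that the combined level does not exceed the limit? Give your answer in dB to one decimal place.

2.7 dB

The untreated sources together contribute 10^(79/10) = 7.943e+07, i.e. 79.00 dB.
The limit corresponds to 10^(87/10) = 5.012e+08; subtracting the fixed part leaves 4.218e+08 for the forklift, i.e. 86.25 dB.
So the forklift must be reduced from 89 to 86.25 dB: IL = 2.75 dB.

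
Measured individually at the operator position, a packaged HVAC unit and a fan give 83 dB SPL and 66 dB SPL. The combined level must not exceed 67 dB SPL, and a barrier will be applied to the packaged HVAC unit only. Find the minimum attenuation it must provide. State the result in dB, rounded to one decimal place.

Fixed contribution from the other source: Σ 10^(L/10) = 10^(66/10) = 3.981e+06 (66.00 dB SPL).
The limit corresponds to 10^(67/10) = 5.012e+06; subtracting the fixed part leaves 1.031e+06 for the packaged HVAC unit, i.e. 60.13 dB SPL.
Required insertion loss = 83 − 60.13 = 22.87 dB.

22.9 dB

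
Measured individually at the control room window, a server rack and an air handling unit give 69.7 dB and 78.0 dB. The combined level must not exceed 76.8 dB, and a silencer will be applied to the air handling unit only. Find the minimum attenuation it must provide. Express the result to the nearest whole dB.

The untreated sources together contribute 10^(69.7/10) = 9.333e+06, i.e. 69.70 dB.
The limit corresponds to 10^(76.8/10) = 4.786e+07; subtracting the fixed part leaves 3.853e+07 for the air handling unit, i.e. 75.86 dB.
Required insertion loss = 78.0 − 75.86 = 2.14 dB.

2 dB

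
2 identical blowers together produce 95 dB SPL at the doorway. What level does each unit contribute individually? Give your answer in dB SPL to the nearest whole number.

92 dB SPL

Dividing the total intensity by 2 lowers the level by 10·log₁₀ 2 = 3.010 dB: L₁ = 95 − 3.010.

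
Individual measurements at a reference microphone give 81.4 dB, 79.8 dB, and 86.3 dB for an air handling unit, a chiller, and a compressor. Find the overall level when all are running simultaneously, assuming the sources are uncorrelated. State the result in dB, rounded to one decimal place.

For uncorrelated sources the intensities add, so convert each level to linear form, sum, and take 10·log₁₀ of the total.
Σ 10^(L/10) = 10^(81.4/10) + 10^(79.8/10) + 10^(86.3/10) = 6.601e+08.
L_total = 10·log₁₀(6.601e+08) = 88.20 dB.

88.2 dB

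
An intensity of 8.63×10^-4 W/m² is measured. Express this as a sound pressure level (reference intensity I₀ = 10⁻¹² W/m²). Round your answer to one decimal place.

L = 10·log₁₀(I/I₀) = 10·log₁₀(8.63×10^-4/10⁻¹²) = 10·log₁₀(8.63×10^8).
L = 10·(0.9360 + 8) = 89.36 dB.

89.4 dB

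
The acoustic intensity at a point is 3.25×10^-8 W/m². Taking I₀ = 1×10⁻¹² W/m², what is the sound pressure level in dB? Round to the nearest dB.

Dividing by I₀ shifts the exponent by 12: I/I₀ = 3.25×10^4.
L = 10·(0.5119 + 4) = 45.12 dB.

45 dB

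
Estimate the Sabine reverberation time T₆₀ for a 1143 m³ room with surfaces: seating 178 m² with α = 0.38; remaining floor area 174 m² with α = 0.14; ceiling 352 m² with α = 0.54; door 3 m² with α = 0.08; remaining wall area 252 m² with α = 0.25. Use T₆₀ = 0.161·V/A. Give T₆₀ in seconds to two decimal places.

A = Σ Sᵢαᵢ = 178·0.38 + 174·0.14 + 352·0.54 + 3·0.08 + 252·0.25 = 345.32 m².
T₆₀ = 0.161·V/A = 0.161·1143/345.32 = 0.533 s.

0.53 s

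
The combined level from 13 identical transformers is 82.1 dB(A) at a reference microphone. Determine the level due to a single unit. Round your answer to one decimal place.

13 equal contributions raise the level by 10·log₁₀ 13 = 11.139 dB, so each unit alone gives 82.1 − 11.139.

71.0 dB(A)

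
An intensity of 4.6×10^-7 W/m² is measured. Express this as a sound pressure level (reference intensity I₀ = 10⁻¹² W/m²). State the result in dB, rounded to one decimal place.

Dividing by I₀ shifts the exponent by 12: I/I₀ = 4.6×10^5.
L = 10·(0.6628 + 5) = 56.63 dB.

56.6 dB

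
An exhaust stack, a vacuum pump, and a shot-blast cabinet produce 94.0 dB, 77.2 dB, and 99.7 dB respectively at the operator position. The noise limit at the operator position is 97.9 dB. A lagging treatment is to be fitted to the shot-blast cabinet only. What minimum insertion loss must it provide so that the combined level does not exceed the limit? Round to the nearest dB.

4 dB

Everything except the shot-blast cabinet sums to 10^(94.0/10) + 10^(77.2/10) = 2.564e+09 in linear terms, 94.09 dB.
The limit corresponds to 10^(97.9/10) = 6.166e+09; subtracting the fixed part leaves 3.602e+09 for the shot-blast cabinet, i.e. 95.56 dB.
So the shot-blast cabinet must be reduced from 99.7 to 95.56 dB: IL = 4.14 dB.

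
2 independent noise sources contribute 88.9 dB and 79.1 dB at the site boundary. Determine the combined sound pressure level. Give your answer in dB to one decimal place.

For uncorrelated sources the intensities add, so convert each level to linear form, sum, and take 10·log₁₀ of the total.
Σ 10^(L/10) = 10^(88.9/10) + 10^(79.1/10) = 8.575e+08.
L_total = 10·log₁₀(8.575e+08) = 89.33 dB.

89.3 dB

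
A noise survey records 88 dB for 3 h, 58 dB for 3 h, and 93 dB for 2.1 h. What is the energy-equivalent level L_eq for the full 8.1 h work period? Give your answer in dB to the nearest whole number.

89 dB

L_eq = 10·log₁₀[(1/T)·Σ tᵢ·10^(Lᵢ/10)] with T = 8.1 h.
Σ tᵢ·10^(Lᵢ/10) = 3·10^(88/10) + 3·10^(58/10) + 2.1·10^(93/10) = 6.085e+09.
L_eq = 10·log₁₀(6.085e+09/8.1) = 88.76 dB.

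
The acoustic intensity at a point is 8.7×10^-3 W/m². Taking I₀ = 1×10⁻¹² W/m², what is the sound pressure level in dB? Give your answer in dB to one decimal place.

99.4 dB

I/I₀ = 8.7×10^-3/10⁻¹² = 8.7×10^9, and L = 10·log₁₀(I/I₀).
L = 10·(0.9395 + 9) = 99.40 dB.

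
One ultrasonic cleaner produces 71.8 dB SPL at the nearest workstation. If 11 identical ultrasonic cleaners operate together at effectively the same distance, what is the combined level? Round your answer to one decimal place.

82.2 dB SPL

L_total = L₁ + 10·log₁₀ N for N identical incoherent sources.
L_total = 71.8 + 10·log₁₀(11) = 71.8 + 10.414 = 82.21 dB SPL.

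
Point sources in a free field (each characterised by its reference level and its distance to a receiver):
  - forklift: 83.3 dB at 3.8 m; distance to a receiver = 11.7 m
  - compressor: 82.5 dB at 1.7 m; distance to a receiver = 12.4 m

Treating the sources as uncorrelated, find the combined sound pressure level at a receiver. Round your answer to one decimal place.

First find each source's level at the receiver (point-source: −20·log₁₀(r/r_ref)), then combine on an intensity basis.
forklift: 83.3 − 20·log₁₀(11.7/3.8) = 83.3 − 9.77 = 73.53 dB.
compressor: 82.5 − 20·log₁₀(12.4/1.7) = 82.5 − 17.26 = 65.24 dB.
Σ 10^(L/10) = 2.589e+07 → L_total = 10·log₁₀(2.589e+07) = 74.13 dB.

74.1 dB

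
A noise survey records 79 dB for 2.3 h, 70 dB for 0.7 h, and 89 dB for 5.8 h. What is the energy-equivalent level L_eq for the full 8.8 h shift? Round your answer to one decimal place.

87.4 dB

L_eq = 10·log₁₀[(1/T)·Σ tᵢ·10^(Lᵢ/10)] with T = 8.8 h.
Σ tᵢ·10^(Lᵢ/10) = 2.3·10^(79/10) + 0.7·10^(70/10) + 5.8·10^(89/10) = 4.797e+09.
L_eq = 10·log₁₀(4.797e+09/8.8) = 87.36 dB.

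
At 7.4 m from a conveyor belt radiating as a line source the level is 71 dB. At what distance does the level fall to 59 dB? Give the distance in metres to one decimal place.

For a line source L₁ − L₂ = 10·log₁₀(r₂/r₁), so r₂ = r₁·10^((L₁−L₂)/10).
r₂ = 7.4·10^((71−59)/10) = 7.4·10^(12.0/10) = 117.28 m.

117.3 m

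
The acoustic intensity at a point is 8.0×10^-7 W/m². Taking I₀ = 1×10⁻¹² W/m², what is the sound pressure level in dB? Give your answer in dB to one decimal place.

59.0 dB

L = 10·log₁₀(I/I₀) = 10·log₁₀(8.0×10^-7/10⁻¹²) = 10·log₁₀(8.0×10^5).
L = 10·(0.9031 + 5) = 59.03 dB.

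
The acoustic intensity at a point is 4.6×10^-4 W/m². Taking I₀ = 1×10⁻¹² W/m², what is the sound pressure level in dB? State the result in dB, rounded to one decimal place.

86.6 dB

I/I₀ = 4.6×10^-4/10⁻¹² = 4.6×10^8, and L = 10·log₁₀(I/I₀).
L = 10·(0.6628 + 8) = 86.63 dB.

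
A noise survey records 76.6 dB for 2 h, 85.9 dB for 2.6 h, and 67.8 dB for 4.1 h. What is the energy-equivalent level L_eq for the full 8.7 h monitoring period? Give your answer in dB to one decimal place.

The energy average is taken in the linear domain: L_eq = 10·log₁₀[(Σ tᵢ·10^(Lᵢ/10))/T], T = 8.7 h.
Σ tᵢ·10^(Lᵢ/10) = 2·10^(76.6/10) + 2.6·10^(85.9/10) + 4.1·10^(67.8/10) = 1.128e+09.
L_eq = 10·log₁₀(1.128e+09/8.7) = 81.13 dB.

81.1 dB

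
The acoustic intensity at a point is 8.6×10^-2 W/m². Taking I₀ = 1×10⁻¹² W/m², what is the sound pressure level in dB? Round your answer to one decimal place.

109.3 dB

L = 10·log₁₀(I/I₀) = 10·log₁₀(8.6×10^-2/10⁻¹²) = 10·log₁₀(8.6×10^10).
L = 10·(0.9345 + 10) = 109.34 dB.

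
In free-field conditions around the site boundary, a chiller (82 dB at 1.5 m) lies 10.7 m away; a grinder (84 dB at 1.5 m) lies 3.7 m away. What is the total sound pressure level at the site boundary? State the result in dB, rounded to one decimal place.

76.5 dB

Apply inverse-square spreading to bring every level to the receiver, then sum 10^(L/10).
chiller: 82 − 20·log₁₀(10.7/1.5) = 82 − 17.07 = 64.93 dB.
grinder: 84 − 20·log₁₀(3.7/1.5) = 84 − 7.84 = 76.16 dB.
Σ 10^(L/10) = 4.440e+07 → L_total = 10·log₁₀(4.440e+07) = 76.47 dB.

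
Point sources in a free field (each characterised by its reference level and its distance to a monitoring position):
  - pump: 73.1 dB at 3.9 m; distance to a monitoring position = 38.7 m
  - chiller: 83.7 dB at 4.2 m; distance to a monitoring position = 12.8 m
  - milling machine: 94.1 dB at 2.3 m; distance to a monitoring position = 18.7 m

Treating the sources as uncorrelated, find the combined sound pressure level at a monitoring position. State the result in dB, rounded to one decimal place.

78.1 dB

Propagate each source to the receiver with L = L_ref − 20·log₁₀(r/r_ref), then add intensities.
pump: 73.1 − 20·log₁₀(38.7/3.9) = 73.1 − 19.93 = 53.17 dB.
chiller: 83.7 − 20·log₁₀(12.8/4.2) = 83.7 − 9.68 = 74.02 dB.
milling machine: 94.1 − 20·log₁₀(18.7/2.3) = 94.1 − 18.20 = 75.90 dB.
Σ 10^(L/10) = 6.433e+07 → L_total = 10·log₁₀(6.433e+07) = 78.08 dB.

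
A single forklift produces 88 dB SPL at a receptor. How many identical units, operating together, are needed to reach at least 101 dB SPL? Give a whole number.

N identical sources give L₁ + 10·log₁₀ N, so require 10·log₁₀ N ≥ 101 − 88 = 13.0 dB.
N ≥ 10^(13.0/10) = 19.953, so N = 20.

20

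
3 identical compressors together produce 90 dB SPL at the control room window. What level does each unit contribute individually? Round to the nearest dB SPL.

85 dB SPL

Dividing the total intensity by 3 lowers the level by 10·log₁₀ 3 = 4.771 dB: L₁ = 90 − 4.771.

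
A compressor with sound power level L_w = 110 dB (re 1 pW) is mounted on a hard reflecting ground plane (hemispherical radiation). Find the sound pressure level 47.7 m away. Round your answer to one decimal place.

68.4 dB

Free-field hemispherical radiation: L_p = L_w − 10·log₁₀(2π·r²), r = 47.7 m.
2π·r² = 1.43e+04 m², 10·log₁₀ of that is 41.552 dB.
L_p = 110 − 41.552 = 68.45 dB.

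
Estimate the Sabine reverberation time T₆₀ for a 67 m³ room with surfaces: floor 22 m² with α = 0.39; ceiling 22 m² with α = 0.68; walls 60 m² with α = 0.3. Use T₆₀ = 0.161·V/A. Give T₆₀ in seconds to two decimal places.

0.26 s

Total absorption A = 22·0.39 + 22·0.68 + 60·0.3 = 41.54 m² sabins.
T₆₀ = 0.161·V/A = 0.161·67/41.54 = 0.260 s.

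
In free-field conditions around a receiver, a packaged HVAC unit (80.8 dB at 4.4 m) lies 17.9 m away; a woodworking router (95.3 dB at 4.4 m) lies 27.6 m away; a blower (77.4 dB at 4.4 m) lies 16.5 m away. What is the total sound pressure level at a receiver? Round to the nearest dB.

80 dB

First find each source's level at the receiver (point-source: −20·log₁₀(r/r_ref)), then combine on an intensity basis.
packaged HVAC unit: 80.8 − 20·log₁₀(17.9/4.4) = 80.8 − 12.19 = 68.61 dB.
woodworking router: 95.3 − 20·log₁₀(27.6/4.4) = 95.3 − 15.95 = 79.35 dB.
blower: 77.4 − 20·log₁₀(16.5/4.4) = 77.4 − 11.48 = 65.92 dB.
Σ 10^(L/10) = 9.729e+07 → L_total = 10·log₁₀(9.729e+07) = 79.88 dB.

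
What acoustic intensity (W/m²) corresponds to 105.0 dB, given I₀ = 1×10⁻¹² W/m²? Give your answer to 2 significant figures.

I = I₀·10^(L/10) = 10⁻¹² × 10^(105.0/10) = 10^(-1.500).

0.032 W/m²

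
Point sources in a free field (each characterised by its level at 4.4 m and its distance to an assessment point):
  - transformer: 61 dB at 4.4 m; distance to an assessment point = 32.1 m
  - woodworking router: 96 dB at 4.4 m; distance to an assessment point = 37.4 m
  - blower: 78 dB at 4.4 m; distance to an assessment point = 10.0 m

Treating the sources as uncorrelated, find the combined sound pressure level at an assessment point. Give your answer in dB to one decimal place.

Propagate each source to the receiver with L = L_ref − 20·log₁₀(r/r_ref), then add intensities.
transformer: 61 − 20·log₁₀(32.1/4.4) = 61 − 17.26 = 43.74 dB.
woodworking router: 96 − 20·log₁₀(37.4/4.4) = 96 − 18.59 = 77.41 dB.
blower: 78 − 20·log₁₀(10.0/4.4) = 78 − 7.13 = 70.87 dB.
Σ 10^(L/10) = 6.734e+07 → L_total = 10·log₁₀(6.734e+07) = 78.28 dB.

78.3 dB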